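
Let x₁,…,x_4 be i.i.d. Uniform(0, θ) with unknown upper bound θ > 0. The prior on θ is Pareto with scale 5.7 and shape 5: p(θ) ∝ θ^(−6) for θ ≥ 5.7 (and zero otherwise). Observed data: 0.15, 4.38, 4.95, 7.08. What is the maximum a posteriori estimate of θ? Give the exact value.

The Uniform(0, θ) likelihood is θ^(−n) for θ ≥ max(xᵢ), zero otherwise. Here max(xᵢ) = 7.08.
Posterior ∝ θ^(−6) · θ^(−4) = θ^(−10) on θ ≥ max(5.7, 7.08) = 7.08.
This density is strictly decreasing in θ, so the posterior mode lies at the lower boundary of the support.

θ̂_MAP = 7.08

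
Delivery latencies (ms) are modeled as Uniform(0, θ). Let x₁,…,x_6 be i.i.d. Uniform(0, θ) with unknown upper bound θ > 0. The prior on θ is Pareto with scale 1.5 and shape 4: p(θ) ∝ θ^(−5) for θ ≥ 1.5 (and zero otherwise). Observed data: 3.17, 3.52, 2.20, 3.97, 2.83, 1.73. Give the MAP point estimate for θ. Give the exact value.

θ̂_MAP = 3.97

The Uniform(0, θ) likelihood is θ^(−n) for θ ≥ max(xᵢ), zero otherwise. Here max(xᵢ) = 3.97.
Posterior ∝ θ^(−5) · θ^(−6) = θ^(−11) on θ ≥ max(1.5, 3.97) = 3.97.
This density is strictly decreasing in θ, so the posterior mode lies at the lower boundary of the support.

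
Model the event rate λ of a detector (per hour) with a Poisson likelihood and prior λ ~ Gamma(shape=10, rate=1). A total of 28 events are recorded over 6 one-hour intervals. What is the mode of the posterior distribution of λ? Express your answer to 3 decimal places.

λ̂_MAP = 5.286

Σxᵢ = 28, n = 6.
Posterior ∝ λ^9e^(−1λ) · λ^28e^(−6λ) = λ^37e^(−7λ), i.e. Gamma(shape=38, rate=7).
The mode of a Gamma(a, b) with a ≥ 1 (shape–rate) is (a−1)/b = 37/7 ≈ 5.286.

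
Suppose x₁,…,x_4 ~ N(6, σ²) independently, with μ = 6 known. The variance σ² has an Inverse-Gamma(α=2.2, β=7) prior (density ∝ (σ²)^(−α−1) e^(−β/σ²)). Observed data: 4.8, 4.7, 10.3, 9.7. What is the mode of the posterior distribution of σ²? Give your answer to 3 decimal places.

σ̂²_MAP = 4.741

Sum of squared deviations about the known mean: SS = (4.8−6)² + (4.7−6)² + (10.3−6)² + (9.7−6)² = 35.31.
The Normal likelihood contributes (σ²)^(−n/2) exp(−SS/(2σ²)), so the posterior is Inverse-Gamma(α + n/2, β + SS/2) = Inverse-Gamma(4.2, 24.655).
The mode of Inverse-Gamma(a, b) is b/(a+1) = 24.655/5.2 ≈ 4.741.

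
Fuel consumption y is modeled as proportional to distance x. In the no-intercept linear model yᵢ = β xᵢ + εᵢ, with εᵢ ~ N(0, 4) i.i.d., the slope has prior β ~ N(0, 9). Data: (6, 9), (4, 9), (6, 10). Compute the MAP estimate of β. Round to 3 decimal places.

β̂_MAP = 1.696

log p(β | y) = −Σ(yᵢ − βxᵢ)²/(2·4) − β²/(2·9) + const.
Setting the derivative to zero: Σxᵢ(yᵢ − βxᵢ)/4 − β/9 = 0, so β = Σxᵢyᵢ / (Σxᵢ² + σ²/τ²).
Σxᵢyᵢ = 6·9 + 4·9 + 6·10 = 150; Σxᵢ² = 88; σ²/τ² = 4/9.
β̂_MAP = 150 / (88 + 4/9) = 150/(796/9) = 675/398 ≈ 1.696.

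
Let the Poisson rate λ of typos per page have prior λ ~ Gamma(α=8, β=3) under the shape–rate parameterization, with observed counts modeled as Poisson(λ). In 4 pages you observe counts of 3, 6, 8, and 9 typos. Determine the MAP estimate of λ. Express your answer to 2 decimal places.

λ̂_MAP = 4.71

Σxᵢ = 3+6+8+9 = 26, with n = 4.
Posterior ∝ λ^7e^(−3λ) · λ^26e^(−4λ) = λ^33e^(−7λ), i.e. Gamma(shape=34, rate=7).
The mode of a Gamma(a, b) with a ≥ 1 (shape–rate) is (a−1)/b = 33/7 ≈ 4.71.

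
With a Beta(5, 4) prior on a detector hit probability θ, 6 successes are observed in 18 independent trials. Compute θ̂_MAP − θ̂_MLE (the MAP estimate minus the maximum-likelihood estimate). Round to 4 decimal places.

Posterior is Beta(11, 16); MAP = (11−1)/(27−2) = 10/25 ≈ 0.40000.
MLE ignores the prior: θ̂_MLE = k/n = 6/18 ≈ 0.33333.
Difference = 10/25 − 6/18 = 1/15 ≈ 0.0667.

MAP − MLE = 0.0667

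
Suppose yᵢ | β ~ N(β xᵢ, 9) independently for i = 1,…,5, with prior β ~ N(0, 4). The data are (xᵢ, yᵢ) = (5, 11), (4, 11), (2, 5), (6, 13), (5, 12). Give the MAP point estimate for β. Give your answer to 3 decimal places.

β̂_MAP = 2.282

log p(β | y) = −Σ(yᵢ − βxᵢ)²/(2·9) − β²/(2·4) + const.
Setting the derivative to zero: Σxᵢ(yᵢ − βxᵢ)/9 − β/4 = 0, so β = Σxᵢyᵢ / (Σxᵢ² + σ²/τ²).
Σxᵢyᵢ = 5·11 + 4·11 + 2·5 + 6·13 + 5·12 = 247; Σxᵢ² = 106; σ²/τ² = 2.25.
β̂_MAP = 247 / (106 + 2.25) = 247/108.25 ≈ 2.282.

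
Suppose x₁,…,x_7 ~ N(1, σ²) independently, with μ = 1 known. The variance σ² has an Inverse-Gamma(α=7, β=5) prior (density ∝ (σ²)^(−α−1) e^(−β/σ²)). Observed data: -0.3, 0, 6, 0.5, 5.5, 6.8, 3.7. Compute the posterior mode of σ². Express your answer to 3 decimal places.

Sum of squared deviations about the known mean: SS = (-0.3−1)² + (0−1)² + (6−1)² + (0.5−1)² + (5.5−1)² + (6.8−1)² + (3.7−1)² = 89.12.
The Normal likelihood contributes (σ²)^(−n/2) exp(−SS/(2σ²)), so the posterior is Inverse-Gamma(α + n/2, β + SS/2) = Inverse-Gamma(10.5, 49.56).
The mode of Inverse-Gamma(a, b) is b/(a+1) = 49.56/11.5 ≈ 4.310.

σ̂²_MAP = 4.310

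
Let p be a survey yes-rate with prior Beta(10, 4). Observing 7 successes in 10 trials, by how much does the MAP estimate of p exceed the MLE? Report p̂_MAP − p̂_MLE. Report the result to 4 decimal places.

Posterior is Beta(17, 7); MAP = (17−1)/(24−2) = 16/22 ≈ 0.72727.
MLE ignores the prior: p̂_MLE = k/n = 7/10 ≈ 0.70000.
Difference = 16/22 − 7/10 = 3/110 ≈ 0.0273.

MAP − MLE = 0.0273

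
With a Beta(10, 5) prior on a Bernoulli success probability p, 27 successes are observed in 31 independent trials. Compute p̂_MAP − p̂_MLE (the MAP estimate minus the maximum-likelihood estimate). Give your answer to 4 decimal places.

Posterior is Beta(37, 9); MAP = (37−1)/(46−2) = 36/44 ≈ 0.81818.
MLE ignores the prior: p̂_MLE = k/n = 27/31 ≈ 0.87097.
Difference = 36/44 − 27/31 = -18/341 ≈ -0.0528.

MAP − MLE = -0.0528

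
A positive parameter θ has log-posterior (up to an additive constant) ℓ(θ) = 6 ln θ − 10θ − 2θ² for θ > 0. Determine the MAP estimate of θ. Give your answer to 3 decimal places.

ℓ'(θ) = 6/θ − 10 − 4θ. Setting this to zero and multiplying by θ: 4θ² + 10θ − 6 = 0.
θ = (−10 + √(10² + 4·4·6)) / (2·4) = (−10 + √196) / 8 = (−10 + 14)/8 = 1/2.
ℓ''(θ) = −6/θ² − 4 < 0, confirming a maximum.

θ̂_MAP = 0.500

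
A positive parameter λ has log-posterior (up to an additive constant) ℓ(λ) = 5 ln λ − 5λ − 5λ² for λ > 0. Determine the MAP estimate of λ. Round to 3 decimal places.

ℓ'(λ) = 5/λ − 5 − 10λ. Setting this to zero and multiplying by λ: 10λ² + 5λ − 5 = 0.
λ = (−5 + √(5² + 4·10·5)) / (2·10) = (−5 + √225) / 20 = (−5 + 15)/20 = 1/2.
ℓ''(λ) = −5/λ² − 10 < 0, confirming a maximum.

λ̂_MAP = 0.500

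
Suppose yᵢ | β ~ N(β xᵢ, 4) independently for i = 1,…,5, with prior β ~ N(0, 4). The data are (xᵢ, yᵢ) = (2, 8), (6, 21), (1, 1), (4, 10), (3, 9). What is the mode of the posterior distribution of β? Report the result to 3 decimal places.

log p(β | y) = −Σ(yᵢ − βxᵢ)²/(2·4) − β²/(2·4) + const.
Setting the derivative to zero: Σxᵢ(yᵢ − βxᵢ)/4 − β/4 = 0, so β = Σxᵢyᵢ / (Σxᵢ² + σ²/τ²).
Σxᵢyᵢ = 2·8 + 6·21 + 1·1 + 4·10 + 3·9 = 210; Σxᵢ² = 66; σ²/τ² = 1.
β̂_MAP = 210 / (66 + 1) = 210/67 ≈ 3.134.

β̂_MAP = 3.134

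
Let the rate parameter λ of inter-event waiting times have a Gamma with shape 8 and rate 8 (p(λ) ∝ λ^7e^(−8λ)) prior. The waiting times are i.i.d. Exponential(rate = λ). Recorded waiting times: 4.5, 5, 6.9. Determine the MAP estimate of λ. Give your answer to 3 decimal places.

The Exponential(rate=λ) likelihood is ∝ λ^n e^(−λΣtᵢ). Here n = 3 and Σtᵢ = 4.5 + 5 + 6.9 = 16.4.
Posterior ∝ λ^7e^(−8λ) · λ^3e^(−16.4λ) = λ^10e^(−24.4λ), i.e. Gamma(11, 24.4).
Mode = (a−1)/b = 10/24.4 ≈ 0.410.

λ̂_MAP = 0.410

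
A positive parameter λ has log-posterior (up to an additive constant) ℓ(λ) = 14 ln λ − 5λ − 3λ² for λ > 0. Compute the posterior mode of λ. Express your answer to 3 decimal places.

ℓ'(λ) = 14/λ − 5 − 6λ. Setting this to zero and multiplying by λ: 6λ² + 5λ − 14 = 0.
λ = (−5 + √(5² + 4·6·14)) / (2·6) = (−5 + √361) / 12 = (−5 + 19)/12 = 7/6.
ℓ''(λ) = −14/λ² − 6 < 0, confirming a maximum.

λ̂_MAP = 1.167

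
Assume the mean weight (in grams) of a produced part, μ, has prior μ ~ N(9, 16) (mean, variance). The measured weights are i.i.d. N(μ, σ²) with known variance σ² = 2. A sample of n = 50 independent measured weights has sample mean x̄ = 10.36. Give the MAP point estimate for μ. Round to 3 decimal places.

μ̂_MAP = 10.357

n = 50, x̄ = 10.36.
For a Normal prior and Normal likelihood with known variance, the posterior is Normal; its mode equals its mean, the precision-weighted average.
Prior precision 1/σ₀² = 1/16 = 0.0625; data precision n/σ² = 50/2 = 25.
μ̂ = (0.0625·9 + 25·10.36) / (0.0625 + 25) = 259.5625/25.0625 = 4153/401 ≈ 10.357.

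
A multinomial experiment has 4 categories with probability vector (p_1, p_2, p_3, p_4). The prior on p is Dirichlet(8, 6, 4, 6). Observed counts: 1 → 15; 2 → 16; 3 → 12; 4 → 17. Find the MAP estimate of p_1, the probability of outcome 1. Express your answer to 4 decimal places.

MAP estimate: 0.2750

The posterior is Dirichlet(αᵢ + nᵢ) = Dirichlet(23, 22, 16, 23).
For a Dirichlet(a₁,…,a_K) with all aᵢ > 1, the mode has j-th component (aⱼ − 1)/(Σaᵢ − K).
Here Σaᵢ = 84 and K = 4, so p_1 = (23 − 1)/(84 − 4) = 22/80 ≈ 0.2750.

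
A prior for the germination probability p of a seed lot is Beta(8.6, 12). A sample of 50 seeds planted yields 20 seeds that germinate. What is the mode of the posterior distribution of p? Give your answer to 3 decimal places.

Prior: Beta(8.6, 12).
Data: 20 successes in 50 trials. The binomial likelihood contributes p^20(1−p)^30, so the posterior is Beta(8.6+20, 12+30) = Beta(28.6, 42).
For Beta(a, b) with a, b > 1 the mode is (a−1)/(a+b−2) = 27.6/68.6 ≈ 0.402.

p̂_MAP = 0.402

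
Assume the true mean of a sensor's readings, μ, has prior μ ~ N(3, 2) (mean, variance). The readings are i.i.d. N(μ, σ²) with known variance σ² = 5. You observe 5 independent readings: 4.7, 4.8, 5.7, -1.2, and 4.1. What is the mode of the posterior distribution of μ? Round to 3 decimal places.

μ̂_MAP = 3.413

n = 5; x̄ = (4.7 + 4.8 + 5.7 + (-1.2) + 4.1)/5 = 18.1/5 = 3.62.
For a Normal prior and Normal likelihood with known variance, the posterior is Normal; its mode equals its mean, the precision-weighted average.
Prior precision 1/σ₀² = 1/2 = 0.5; data precision n/σ² = 5/5 = 1.
μ̂ = (0.5·3 + 1·3.62) / (0.5 + 1) = 5.12/1.5 = 256/75 ≈ 3.413.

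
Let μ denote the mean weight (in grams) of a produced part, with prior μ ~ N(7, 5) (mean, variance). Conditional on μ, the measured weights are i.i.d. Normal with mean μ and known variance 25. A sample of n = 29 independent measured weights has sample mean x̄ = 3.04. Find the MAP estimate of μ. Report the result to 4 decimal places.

n = 29, x̄ = 3.04.
For a Normal prior and Normal likelihood with known variance, the posterior is Normal; its mode equals its mean, the precision-weighted average.
Prior precision 1/σ₀² = 1/5 = 0.2; data precision n/σ² = 29/25 = 1.16.
μ̂ = (0.2·7 + 1.16·3.04) / (0.2 + 1.16) = 4.9264/1.36 = 3079/850 ≈ 3.6224.

μ̂_MAP = 3.6224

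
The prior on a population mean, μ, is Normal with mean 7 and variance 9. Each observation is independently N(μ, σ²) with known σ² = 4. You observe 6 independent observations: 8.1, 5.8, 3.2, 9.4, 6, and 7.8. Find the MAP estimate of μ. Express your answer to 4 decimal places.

n = 6; x̄ = (8.1 + 5.8 + 3.2 + 9.4 + 6 + 7.8)/6 = 40.3/6 = 403/60 ≈ 6.7167.
For a Normal prior and Normal likelihood with known variance, the posterior is Normal; its mode equals its mean, the precision-weighted average.
Prior precision 1/σ₀² = 1/9; data precision n/σ² = 6/4 = 1.5.
μ̂ = ((1/9)·7 + 1.5·(403/60)) / (1/9 + 1.5) = (3907/360)/(29/18) = 3907/580 ≈ 6.7362.

μ̂_MAP = 6.7362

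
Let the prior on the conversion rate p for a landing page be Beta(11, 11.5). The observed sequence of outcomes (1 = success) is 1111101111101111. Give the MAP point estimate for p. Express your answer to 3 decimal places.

Prior: Beta(11, 11.5).
Data: 14 successes in 16 trials (from the sequence). The binomial likelihood contributes p^14(1−p)^2, so the posterior is Beta(11+14, 11.5+2) = Beta(25, 13.5).
For Beta(a, b) with a, b > 1 the mode is (a−1)/(a+b−2) = 24/36.5 ≈ 0.658.

p̂_MAP = 0.658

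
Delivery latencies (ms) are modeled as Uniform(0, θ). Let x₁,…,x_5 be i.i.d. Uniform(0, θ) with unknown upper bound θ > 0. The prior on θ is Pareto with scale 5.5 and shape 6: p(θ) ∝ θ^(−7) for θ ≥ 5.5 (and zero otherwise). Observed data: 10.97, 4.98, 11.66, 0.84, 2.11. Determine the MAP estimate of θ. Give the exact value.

θ̂_MAP = 11.66

The Uniform(0, θ) likelihood is θ^(−n) for θ ≥ max(xᵢ), zero otherwise. Here max(xᵢ) = 11.66.
Posterior ∝ θ^(−7) · θ^(−5) = θ^(−12) on θ ≥ max(5.5, 11.66) = 11.66.
This density is strictly decreasing in θ, so the posterior mode lies at the lower boundary of the support.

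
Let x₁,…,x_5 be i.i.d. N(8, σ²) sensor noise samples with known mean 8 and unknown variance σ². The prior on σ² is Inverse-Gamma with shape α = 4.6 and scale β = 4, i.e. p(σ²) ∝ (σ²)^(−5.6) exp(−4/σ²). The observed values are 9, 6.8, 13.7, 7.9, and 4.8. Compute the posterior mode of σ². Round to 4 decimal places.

σ̂²_MAP = 3.2827

Sum of squared deviations about the known mean: SS = (9−8)² + (6.8−8)² + (13.7−8)² + (7.9−8)² + (4.8−8)² = 45.18.
The Normal likelihood contributes (σ²)^(−n/2) exp(−SS/(2σ²)), so the posterior is Inverse-Gamma(α + n/2, β + SS/2) = Inverse-Gamma(7.1, 26.59).
The mode of Inverse-Gamma(a, b) is b/(a+1) = 26.59/8.1 ≈ 3.2827.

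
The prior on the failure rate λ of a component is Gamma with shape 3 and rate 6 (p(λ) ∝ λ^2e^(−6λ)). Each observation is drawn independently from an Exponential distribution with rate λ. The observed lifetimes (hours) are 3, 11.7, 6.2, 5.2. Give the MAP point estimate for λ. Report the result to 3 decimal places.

The Exponential(rate=λ) likelihood is ∝ λ^n e^(−λΣtᵢ). Here n = 4 and Σtᵢ = 3 + 11.7 + 6.2 + 5.2 = 26.1.
Posterior ∝ λ^2e^(−6λ) · λ^4e^(−26.1λ) = λ^6e^(−32.1λ), i.e. Gamma(7, 32.1).
Mode = (a−1)/b = 6/32.1 ≈ 0.187.

λ̂_MAP = 0.187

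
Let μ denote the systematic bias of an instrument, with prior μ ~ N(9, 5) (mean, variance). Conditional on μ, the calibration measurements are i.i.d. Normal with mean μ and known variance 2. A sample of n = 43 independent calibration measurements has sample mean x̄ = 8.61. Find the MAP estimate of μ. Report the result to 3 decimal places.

n = 43, x̄ = 8.61.
For a Normal prior and Normal likelihood with known variance, the posterior is Normal; its mode equals its mean, the precision-weighted average.
Prior precision 1/σ₀² = 1/5 = 0.2; data precision n/σ² = 43/2 = 21.5.
μ̂ = (0.2·9 + 21.5·8.61) / (0.2 + 21.5) = 186.915/21.7 = 37383/4340 ≈ 8.614.

μ̂_MAP = 8.614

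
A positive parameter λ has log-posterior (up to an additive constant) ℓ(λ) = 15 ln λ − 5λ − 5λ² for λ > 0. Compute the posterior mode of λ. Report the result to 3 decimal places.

ℓ'(λ) = 15/λ − 5 − 10λ. Setting this to zero and multiplying by λ: 10λ² + 5λ − 15 = 0.
λ = (−5 + √(5² + 4·10·15)) / (2·10) = (−5 + √625) / 20 = (−5 + 25)/20 = 1.
ℓ''(λ) = −15/λ² − 10 < 0, confirming a maximum.

λ̂_MAP = 1.000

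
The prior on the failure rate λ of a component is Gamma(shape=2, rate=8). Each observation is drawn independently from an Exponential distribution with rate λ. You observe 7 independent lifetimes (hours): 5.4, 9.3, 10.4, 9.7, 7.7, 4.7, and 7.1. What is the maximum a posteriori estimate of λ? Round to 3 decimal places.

The Exponential(rate=λ) likelihood is ∝ λ^n e^(−λΣtᵢ). Here n = 7 and Σtᵢ = 5.4 + 9.3 + 10.4 + 9.7 + 7.7 + 4.7 + 7.1 = 54.3.
Posterior ∝ λe^(−8λ) · λ^7e^(−54.3λ) = λ^8e^(−62.3λ), i.e. Gamma(9, 62.3).
Mode = (a−1)/b = 8/62.3 ≈ 0.128.

λ̂_MAP = 0.128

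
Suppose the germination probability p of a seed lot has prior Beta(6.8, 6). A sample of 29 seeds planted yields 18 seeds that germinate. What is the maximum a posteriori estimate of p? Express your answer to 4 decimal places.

Prior: Beta(6.8, 6).
Data: 18 successes in 29 trials. The binomial likelihood contributes p^18(1−p)^11, so the posterior is Beta(6.8+18, 6+11) = Beta(24.8, 17).
For Beta(a, b) with a, b > 1 the mode is (a−1)/(a+b−2) = 23.8/39.8 ≈ 0.5980.

p̂_MAP = 0.5980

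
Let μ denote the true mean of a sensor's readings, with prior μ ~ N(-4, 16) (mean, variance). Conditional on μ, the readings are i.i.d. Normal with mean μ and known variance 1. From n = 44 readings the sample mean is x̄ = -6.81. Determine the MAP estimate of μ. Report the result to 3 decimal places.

μ̂_MAP = -6.806

n = 44, x̄ = -6.81.
For a Normal prior and Normal likelihood with known variance, the posterior is Normal; its mode equals its mean, the precision-weighted average.
Prior precision 1/σ₀² = 1/16 = 0.0625; data precision n/σ² = 44/1 = 44.
μ̂ = (0.0625·(-4) + 44·(-6.81)) / (0.0625 + 44) = (-299.89)/44.0625 = -119956/17625 ≈ -6.806.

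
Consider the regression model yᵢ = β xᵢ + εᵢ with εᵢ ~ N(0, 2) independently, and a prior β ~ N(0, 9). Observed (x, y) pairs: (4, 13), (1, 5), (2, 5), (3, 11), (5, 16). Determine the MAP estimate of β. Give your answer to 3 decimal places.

β̂_MAP = 3.260

log p(β | y) = −Σ(yᵢ − βxᵢ)²/(2·2) − β²/(2·9) + const.
Setting the derivative to zero: Σxᵢ(yᵢ − βxᵢ)/2 − β/9 = 0, so β = Σxᵢyᵢ / (Σxᵢ² + σ²/τ²).
Σxᵢyᵢ = 4·13 + 1·5 + 2·5 + 3·11 + 5·16 = 180; Σxᵢ² = 55; σ²/τ² = 2/9.
β̂_MAP = 180 / (55 + 2/9) = 180/(497/9) = 1620/497 ≈ 3.260.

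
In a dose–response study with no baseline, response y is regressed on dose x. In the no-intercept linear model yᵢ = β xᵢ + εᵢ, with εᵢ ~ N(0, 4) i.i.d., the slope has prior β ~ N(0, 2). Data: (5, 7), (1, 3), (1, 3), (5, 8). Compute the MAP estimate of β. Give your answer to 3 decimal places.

log p(β | y) = −Σ(yᵢ − βxᵢ)²/(2·4) − β²/(2·2) + const.
Setting the derivative to zero: Σxᵢ(yᵢ − βxᵢ)/4 − β/2 = 0, so β = Σxᵢyᵢ / (Σxᵢ² + σ²/τ²).
Σxᵢyᵢ = 5·7 + 1·3 + 1·3 + 5·8 = 81; Σxᵢ² = 52; σ²/τ² = 2.
β̂_MAP = 81 / (52 + 2) = 81/54 ≈ 1.500.

β̂_MAP = 1.500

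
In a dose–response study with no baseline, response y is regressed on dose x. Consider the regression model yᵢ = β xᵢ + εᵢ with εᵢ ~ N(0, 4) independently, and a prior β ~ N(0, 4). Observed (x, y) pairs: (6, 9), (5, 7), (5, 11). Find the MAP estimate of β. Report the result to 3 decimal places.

log p(β | y) = −Σ(yᵢ − βxᵢ)²/(2·4) − β²/(2·4) + const.
Setting the derivative to zero: Σxᵢ(yᵢ − βxᵢ)/4 − β/4 = 0, so β = Σxᵢyᵢ / (Σxᵢ² + σ²/τ²).
Σxᵢyᵢ = 6·9 + 5·7 + 5·11 = 144; Σxᵢ² = 86; σ²/τ² = 1.
β̂_MAP = 144 / (86 + 1) = 144/87 ≈ 1.655.

β̂_MAP = 1.655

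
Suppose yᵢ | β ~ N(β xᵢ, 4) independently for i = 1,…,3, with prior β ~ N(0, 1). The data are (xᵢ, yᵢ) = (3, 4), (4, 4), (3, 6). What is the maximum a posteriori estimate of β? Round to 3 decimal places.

β̂_MAP = 1.211

log p(β | y) = −Σ(yᵢ − βxᵢ)²/(2·4) − β²/(2·1) + const.
Setting the derivative to zero: Σxᵢ(yᵢ − βxᵢ)/4 − β/1 = 0, so β = Σxᵢyᵢ / (Σxᵢ² + σ²/τ²).
Σxᵢyᵢ = 3·4 + 4·4 + 3·6 = 46; Σxᵢ² = 34; σ²/τ² = 4.
β̂_MAP = 46 / (34 + 4) = 46/38 ≈ 1.211.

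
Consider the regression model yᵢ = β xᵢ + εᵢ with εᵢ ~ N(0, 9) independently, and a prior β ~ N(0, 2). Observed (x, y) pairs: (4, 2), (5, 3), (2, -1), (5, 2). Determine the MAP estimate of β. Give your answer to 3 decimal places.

β̂_MAP = 0.416

log p(β | y) = −Σ(yᵢ − βxᵢ)²/(2·9) − β²/(2·2) + const.
Setting the derivative to zero: Σxᵢ(yᵢ − βxᵢ)/9 − β/2 = 0, so β = Σxᵢyᵢ / (Σxᵢ² + σ²/τ²).
Σxᵢyᵢ = 4·2 + 5·3 + 2·(-1) + 5·2 = 31; Σxᵢ² = 70; σ²/τ² = 4.5.
β̂_MAP = 31 / (70 + 4.5) = 31/74.5 ≈ 0.416.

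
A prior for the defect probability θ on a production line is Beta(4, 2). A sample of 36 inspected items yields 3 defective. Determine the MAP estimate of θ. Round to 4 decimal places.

Prior: Beta(4, 2).
Data: 3 successes in 36 trials. The binomial likelihood contributes θ^3(1−θ)^33, so the posterior is Beta(4+3, 2+33) = Beta(7, 35).
For Beta(a, b) with a, b > 1 the mode is (a−1)/(a+b−2) = 6/40 ≈ 0.1500.

θ̂_MAP = 0.1500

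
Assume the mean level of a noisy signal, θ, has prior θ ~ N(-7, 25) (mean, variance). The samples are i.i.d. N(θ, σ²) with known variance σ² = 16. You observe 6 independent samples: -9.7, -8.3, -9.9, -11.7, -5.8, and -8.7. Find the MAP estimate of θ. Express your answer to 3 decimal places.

θ̂_MAP = -8.822

n = 6; x̄ = ((-9.7) + (-8.3) + (-9.9) + (-11.7) + (-5.8) + (-8.7))/6 = -54.1/6 = -541/60 ≈ -9.0167.
For a Normal prior and Normal likelihood with known variance, the posterior is Normal; its mode equals its mean, the precision-weighted average.
Prior precision 1/σ₀² = 1/25 = 0.04; data precision n/σ² = 6/16 = 0.375.
θ̂ = (0.04·(-7) + 0.375·(-541/60)) / (0.04 + 0.375) = (-3.66125)/0.415 = -2929/332 ≈ -8.822.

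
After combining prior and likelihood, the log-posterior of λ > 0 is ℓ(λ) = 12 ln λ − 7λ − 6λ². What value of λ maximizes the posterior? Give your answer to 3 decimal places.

λ̂_MAP = 0.750

ℓ'(λ) = 12/λ − 7 − 12λ. Setting this to zero and multiplying by λ: 12λ² + 7λ − 12 = 0.
λ = (−7 + √(7² + 4·12·12)) / (2·12) = (−7 + √625) / 24 = (−7 + 25)/24 = 3/4.
ℓ''(λ) = −12/λ² − 12 < 0, confirming a maximum.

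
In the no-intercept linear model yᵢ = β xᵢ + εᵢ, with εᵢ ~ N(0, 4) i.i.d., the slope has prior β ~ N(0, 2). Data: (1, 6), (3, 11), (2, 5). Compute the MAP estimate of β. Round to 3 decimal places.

log p(β | y) = −Σ(yᵢ − βxᵢ)²/(2·4) − β²/(2·2) + const.
Setting the derivative to zero: Σxᵢ(yᵢ − βxᵢ)/4 − β/2 = 0, so β = Σxᵢyᵢ / (Σxᵢ² + σ²/τ²).
Σxᵢyᵢ = 1·6 + 3·11 + 2·5 = 49; Σxᵢ² = 14; σ²/τ² = 2.
β̂_MAP = 49 / (14 + 2) = 49/16 ≈ 3.063.

β̂_MAP = 3.063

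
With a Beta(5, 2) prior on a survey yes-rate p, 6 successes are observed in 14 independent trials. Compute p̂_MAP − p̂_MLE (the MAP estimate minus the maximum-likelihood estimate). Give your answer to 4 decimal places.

MAP − MLE = 0.0977

Posterior is Beta(11, 10); MAP = (11−1)/(21−2) = 10/19 ≈ 0.52632.
MLE ignores the prior: p̂_MLE = k/n = 6/14 ≈ 0.42857.
Difference = 10/19 − 6/14 = 13/133 ≈ 0.0977.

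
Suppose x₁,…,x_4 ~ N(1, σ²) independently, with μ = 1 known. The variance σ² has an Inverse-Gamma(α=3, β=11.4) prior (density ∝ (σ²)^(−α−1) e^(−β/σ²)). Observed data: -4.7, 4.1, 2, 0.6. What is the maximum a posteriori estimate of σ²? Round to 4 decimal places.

σ̂²_MAP = 5.5050

Sum of squared deviations about the known mean: SS = (-4.7−1)² + (4.1−1)² + (2−1)² + (0.6−1)² = 43.26.
The Normal likelihood contributes (σ²)^(−n/2) exp(−SS/(2σ²)), so the posterior is Inverse-Gamma(α + n/2, β + SS/2) = Inverse-Gamma(5, 33.03).
The mode of Inverse-Gamma(a, b) is b/(a+1) = 33.03/6 ≈ 5.5050.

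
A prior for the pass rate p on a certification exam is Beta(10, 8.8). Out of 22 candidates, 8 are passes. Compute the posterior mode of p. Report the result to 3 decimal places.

p̂_MAP = 0.438

Prior: Beta(10, 8.8).
Data: 8 successes in 22 trials. The binomial likelihood contributes p^8(1−p)^14, so the posterior is Beta(10+8, 8.8+14) = Beta(18, 22.8).
For Beta(a, b) with a, b > 1 the mode is (a−1)/(a+b−2) = 17/38.8 ≈ 0.438.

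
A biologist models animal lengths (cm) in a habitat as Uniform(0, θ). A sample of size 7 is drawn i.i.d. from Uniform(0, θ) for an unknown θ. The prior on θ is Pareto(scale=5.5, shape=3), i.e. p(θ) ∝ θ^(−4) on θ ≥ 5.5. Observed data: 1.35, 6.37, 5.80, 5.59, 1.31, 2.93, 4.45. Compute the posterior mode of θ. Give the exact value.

θ̂_MAP = 6.37

The Uniform(0, θ) likelihood is θ^(−n) for θ ≥ max(xᵢ), zero otherwise. Here max(xᵢ) = 6.37.
Posterior ∝ θ^(−4) · θ^(−7) = θ^(−11) on θ ≥ max(5.5, 6.37) = 6.37.
This density is strictly decreasing in θ, so the posterior mode lies at the lower boundary of the support.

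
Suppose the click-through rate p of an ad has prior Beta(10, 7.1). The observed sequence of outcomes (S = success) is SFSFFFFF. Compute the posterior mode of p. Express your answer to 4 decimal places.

p̂_MAP = 0.4762

Prior: Beta(10, 7.1).
Data: 2 successes in 8 trials (from the sequence). The binomial likelihood contributes p^2(1−p)^6, so the posterior is Beta(10+2, 7.1+6) = Beta(12, 13.1).
For Beta(a, b) with a, b > 1 the mode is (a−1)/(a+b−2) = 11/23.1 ≈ 0.4762.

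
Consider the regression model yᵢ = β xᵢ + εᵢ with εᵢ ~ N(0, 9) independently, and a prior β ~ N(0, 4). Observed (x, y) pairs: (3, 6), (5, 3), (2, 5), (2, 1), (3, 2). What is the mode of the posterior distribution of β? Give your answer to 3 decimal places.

β̂_MAP = 0.958

log p(β | y) = −Σ(yᵢ − βxᵢ)²/(2·9) − β²/(2·4) + const.
Setting the derivative to zero: Σxᵢ(yᵢ − βxᵢ)/9 − β/4 = 0, so β = Σxᵢyᵢ / (Σxᵢ² + σ²/τ²).
Σxᵢyᵢ = 3·6 + 5·3 + 2·5 + 2·1 + 3·2 = 51; Σxᵢ² = 51; σ²/τ² = 2.25.
β̂_MAP = 51 / (51 + 2.25) = 51/53.25 ≈ 0.958.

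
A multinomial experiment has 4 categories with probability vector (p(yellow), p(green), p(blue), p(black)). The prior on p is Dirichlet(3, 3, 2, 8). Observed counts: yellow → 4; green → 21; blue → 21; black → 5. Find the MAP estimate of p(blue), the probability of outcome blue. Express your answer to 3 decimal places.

MAP estimate of p(blue) = 0.349

The posterior is Dirichlet(αᵢ + nᵢ) = Dirichlet(7, 24, 23, 13).
For a Dirichlet(a₁,…,a_K) with all aᵢ > 1, the mode has j-th component (aⱼ − 1)/(Σaᵢ − K).
Here Σaᵢ = 67 and K = 4, so p(blue) = (23 − 1)/(67 − 4) = 22/63 ≈ 0.349.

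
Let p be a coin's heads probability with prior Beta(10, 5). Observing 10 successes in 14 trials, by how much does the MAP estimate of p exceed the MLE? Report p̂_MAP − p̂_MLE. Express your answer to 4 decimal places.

MAP − MLE = -0.0106

Posterior is Beta(20, 9); MAP = (20−1)/(29−2) = 19/27 ≈ 0.70370.
MLE ignores the prior: p̂_MLE = k/n = 10/14 ≈ 0.71429.
Difference = 19/27 − 10/14 = -2/189 ≈ -0.0106.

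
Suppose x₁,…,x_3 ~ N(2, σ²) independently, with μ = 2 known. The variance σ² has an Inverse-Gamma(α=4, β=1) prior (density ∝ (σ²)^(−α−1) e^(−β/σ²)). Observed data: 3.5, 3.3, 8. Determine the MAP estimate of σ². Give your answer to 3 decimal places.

Sum of squared deviations about the known mean: SS = (3.5−2)² + (3.3−2)² + (8−2)² = 39.94.
The Normal likelihood contributes (σ²)^(−n/2) exp(−SS/(2σ²)), so the posterior is Inverse-Gamma(α + n/2, β + SS/2) = Inverse-Gamma(5.5, 20.97).
The mode of Inverse-Gamma(a, b) is b/(a+1) = 20.97/6.5 ≈ 3.226.

σ̂²_MAP = 3.226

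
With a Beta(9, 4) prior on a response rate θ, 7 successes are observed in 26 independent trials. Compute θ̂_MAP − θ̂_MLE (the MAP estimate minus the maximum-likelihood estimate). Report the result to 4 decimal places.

MAP − MLE = 0.1362

Posterior is Beta(16, 23); MAP = (16−1)/(39−2) = 15/37 ≈ 0.40541.
MLE ignores the prior: θ̂_MLE = k/n = 7/26 ≈ 0.26923.
Difference = 15/37 − 7/26 = 131/962 ≈ 0.1362.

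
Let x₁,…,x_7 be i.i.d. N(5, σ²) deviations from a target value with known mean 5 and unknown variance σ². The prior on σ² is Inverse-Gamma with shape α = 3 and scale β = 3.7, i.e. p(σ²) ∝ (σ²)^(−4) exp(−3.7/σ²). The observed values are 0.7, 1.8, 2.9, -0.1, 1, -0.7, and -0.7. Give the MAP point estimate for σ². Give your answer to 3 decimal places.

σ̂²_MAP = 9.835

Sum of squared deviations about the known mean: SS = (0.7−5)² + (1.8−5)² + (2.9−5)² + (-0.1−5)² + (1−5)² + (-0.7−5)² + (-0.7−5)² = 140.13.
The Normal likelihood contributes (σ²)^(−n/2) exp(−SS/(2σ²)), so the posterior is Inverse-Gamma(α + n/2, β + SS/2) = Inverse-Gamma(6.5, 73.765).
The mode of Inverse-Gamma(a, b) is b/(a+1) = 73.765/7.5 ≈ 9.835.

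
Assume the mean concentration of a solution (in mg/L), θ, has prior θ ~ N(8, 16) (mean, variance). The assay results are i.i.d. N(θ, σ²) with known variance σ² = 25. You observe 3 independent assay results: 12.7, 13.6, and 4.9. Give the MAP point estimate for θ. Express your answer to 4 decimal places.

θ̂_MAP = 9.5781

n = 3; x̄ = (12.7 + 13.6 + 4.9)/3 = 31.2/3 = 10.4.
For a Normal prior and Normal likelihood with known variance, the posterior is Normal; its mode equals its mean, the precision-weighted average.
Prior precision 1/σ₀² = 1/16 = 0.0625; data precision n/σ² = 3/25 = 0.12.
θ̂ = (0.0625·8 + 0.12·10.4) / (0.0625 + 0.12) = 1.748/0.1825 = 3496/365 ≈ 9.5781.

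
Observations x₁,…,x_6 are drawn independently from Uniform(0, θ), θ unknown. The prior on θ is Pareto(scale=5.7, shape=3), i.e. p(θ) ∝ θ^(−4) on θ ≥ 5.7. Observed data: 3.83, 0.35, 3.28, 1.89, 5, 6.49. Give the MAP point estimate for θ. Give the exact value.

The Uniform(0, θ) likelihood is θ^(−n) for θ ≥ max(xᵢ), zero otherwise. Here max(xᵢ) = 6.49.
Posterior ∝ θ^(−4) · θ^(−6) = θ^(−10) on θ ≥ max(5.7, 6.49) = 6.49.
This density is strictly decreasing in θ, so the posterior mode lies at the lower boundary of the support.

θ̂_MAP = 6.49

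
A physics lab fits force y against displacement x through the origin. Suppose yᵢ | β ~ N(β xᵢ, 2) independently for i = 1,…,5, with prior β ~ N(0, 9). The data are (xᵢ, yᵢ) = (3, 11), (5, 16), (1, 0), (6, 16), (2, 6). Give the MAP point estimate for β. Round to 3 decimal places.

β̂_MAP = 2.938

log p(β | y) = −Σ(yᵢ − βxᵢ)²/(2·2) − β²/(2·9) + const.
Setting the derivative to zero: Σxᵢ(yᵢ − βxᵢ)/2 − β/9 = 0, so β = Σxᵢyᵢ / (Σxᵢ² + σ²/τ²).
Σxᵢyᵢ = 3·11 + 5·16 + 1·0 + 6·16 + 2·6 = 221; Σxᵢ² = 75; σ²/τ² = 2/9.
β̂_MAP = 221 / (75 + 2/9) = 221/(677/9) = 1989/677 ≈ 2.938.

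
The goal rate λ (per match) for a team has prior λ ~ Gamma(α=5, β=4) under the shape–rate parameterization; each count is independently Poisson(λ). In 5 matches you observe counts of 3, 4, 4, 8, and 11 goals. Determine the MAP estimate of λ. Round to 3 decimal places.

λ̂_MAP = 3.778

Σxᵢ = 3+4+4+8+11 = 30, with n = 5.
Posterior ∝ λ^4e^(−4λ) · λ^30e^(−5λ) = λ^34e^(−9λ), i.e. Gamma(shape=35, rate=9).
The mode of a Gamma(a, b) with a ≥ 1 (shape–rate) is (a−1)/b = 34/9 ≈ 3.778.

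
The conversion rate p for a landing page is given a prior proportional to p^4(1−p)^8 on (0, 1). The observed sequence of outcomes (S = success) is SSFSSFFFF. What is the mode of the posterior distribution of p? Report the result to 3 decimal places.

p̂_MAP = 0.381

The prior density ∝ p^4(1−p)^8 is the kernel of Beta(5, 9).
Data: 4 successes in 9 trials (from the sequence). The binomial likelihood contributes p^4(1−p)^5, so the posterior is Beta(5+4, 9+5) = Beta(9, 14).
For Beta(a, b) with a, b > 1 the mode is (a−1)/(a+b−2) = 8/21 ≈ 0.381.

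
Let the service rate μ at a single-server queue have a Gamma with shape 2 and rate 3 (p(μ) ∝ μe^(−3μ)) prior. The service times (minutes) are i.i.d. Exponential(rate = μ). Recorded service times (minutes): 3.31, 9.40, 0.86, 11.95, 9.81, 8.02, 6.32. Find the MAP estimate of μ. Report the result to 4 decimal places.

μ̂_MAP = 0.1519

The Exponential(rate=μ) likelihood is ∝ μ^n e^(−μΣtᵢ). Here n = 7 and Σtᵢ = 3.31 + 9.40 + 0.86 + 11.95 + 9.81 + 8.02 + 6.32 = 49.67.
Posterior ∝ μe^(−3μ) · μ^7e^(−49.67μ) = μ^8e^(−52.67μ), i.e. Gamma(9, 52.67).
Mode = (a−1)/b = 8/52.67 ≈ 0.1519.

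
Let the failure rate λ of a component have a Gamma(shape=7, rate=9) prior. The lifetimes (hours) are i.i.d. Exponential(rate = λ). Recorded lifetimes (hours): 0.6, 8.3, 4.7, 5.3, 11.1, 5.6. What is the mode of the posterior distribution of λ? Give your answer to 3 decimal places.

The Exponential(rate=λ) likelihood is ∝ λ^n e^(−λΣtᵢ). Here n = 6 and Σtᵢ = 0.6 + 8.3 + 4.7 + 5.3 + 11.1 + 5.6 = 35.6.
Posterior ∝ λ^6e^(−9λ) · λ^6e^(−35.6λ) = λ^12e^(−44.6λ), i.e. Gamma(13, 44.6).
Mode = (a−1)/b = 12/44.6 ≈ 0.269.

λ̂_MAP = 0.269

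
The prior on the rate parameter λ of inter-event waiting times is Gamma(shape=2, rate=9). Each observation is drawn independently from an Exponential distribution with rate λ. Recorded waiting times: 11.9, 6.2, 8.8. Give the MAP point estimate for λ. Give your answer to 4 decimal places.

The Exponential(rate=λ) likelihood is ∝ λ^n e^(−λΣtᵢ). Here n = 3 and Σtᵢ = 11.9 + 6.2 + 8.8 = 26.9.
Posterior ∝ λe^(−9λ) · λ^3e^(−26.9λ) = λ^4e^(−35.9λ), i.e. Gamma(5, 35.9).
Mode = (a−1)/b = 4/35.9 ≈ 0.1114.

λ̂_MAP = 0.1114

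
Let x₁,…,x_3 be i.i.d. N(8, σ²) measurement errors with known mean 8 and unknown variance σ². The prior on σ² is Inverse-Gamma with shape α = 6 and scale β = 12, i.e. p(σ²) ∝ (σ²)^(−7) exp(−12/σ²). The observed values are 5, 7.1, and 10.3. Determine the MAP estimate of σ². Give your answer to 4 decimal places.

Sum of squared deviations about the known mean: SS = (5−8)² + (7.1−8)² + (10.3−8)² = 15.1.
The Normal likelihood contributes (σ²)^(−n/2) exp(−SS/(2σ²)), so the posterior is Inverse-Gamma(α + n/2, β + SS/2) = Inverse-Gamma(7.5, 19.55).
The mode of Inverse-Gamma(a, b) is b/(a+1) = 19.55/8.5 ≈ 2.3000.

σ̂²_MAP = 2.3000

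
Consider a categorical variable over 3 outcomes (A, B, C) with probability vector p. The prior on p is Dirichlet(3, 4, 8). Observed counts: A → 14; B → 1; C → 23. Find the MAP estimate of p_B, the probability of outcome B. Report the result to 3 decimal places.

The posterior is Dirichlet(αᵢ + nᵢ) = Dirichlet(17, 5, 31).
For a Dirichlet(a₁,…,a_K) with all aᵢ > 1, the mode has j-th component (aⱼ − 1)/(Σaᵢ − K).
Here Σaᵢ = 53 and K = 3, so p_B = (5 − 1)/(53 − 3) = 4/50 ≈ 0.080.

MAP estimate of p_B = 0.080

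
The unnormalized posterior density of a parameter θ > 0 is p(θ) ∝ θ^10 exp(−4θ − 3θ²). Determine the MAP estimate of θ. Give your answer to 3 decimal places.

θ̂_MAP = 1.000

ℓ'(θ) = 10/θ − 4 − 6θ. Setting this to zero and multiplying by θ: 6θ² + 4θ − 10 = 0.
θ = (−4 + √(4² + 4·6·10)) / (2·6) = (−4 + √256) / 12 = (−4 + 16)/12 = 1.
ℓ''(θ) = −10/θ² − 6 < 0, confirming a maximum.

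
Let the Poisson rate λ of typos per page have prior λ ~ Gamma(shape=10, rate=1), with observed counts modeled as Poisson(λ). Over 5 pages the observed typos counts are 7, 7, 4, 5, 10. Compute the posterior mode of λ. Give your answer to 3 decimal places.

Σxᵢ = 7+7+4+5+10 = 33, with n = 5.
Posterior ∝ λ^9e^(−1λ) · λ^33e^(−5λ) = λ^42e^(−6λ), i.e. Gamma(shape=43, rate=6).
The mode of a Gamma(a, b) with a ≥ 1 (shape–rate) is (a−1)/b = 42/6 ≈ 7.000.

λ̂_MAP = 7.000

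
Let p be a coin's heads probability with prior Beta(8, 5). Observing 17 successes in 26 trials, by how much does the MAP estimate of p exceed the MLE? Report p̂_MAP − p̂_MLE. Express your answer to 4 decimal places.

MAP − MLE = -0.0052

Posterior is Beta(25, 14); MAP = (25−1)/(39−2) = 24/37 ≈ 0.64865.
MLE ignores the prior: p̂_MLE = k/n = 17/26 ≈ 0.65385.
Difference = 24/37 − 17/26 = -5/962 ≈ -0.0052.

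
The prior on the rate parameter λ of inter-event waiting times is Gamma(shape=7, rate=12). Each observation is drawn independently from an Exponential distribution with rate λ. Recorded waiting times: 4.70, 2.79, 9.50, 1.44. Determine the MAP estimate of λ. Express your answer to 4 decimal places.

The Exponential(rate=λ) likelihood is ∝ λ^n e^(−λΣtᵢ). Here n = 4 and Σtᵢ = 4.70 + 2.79 + 9.50 + 1.44 = 18.43.
Posterior ∝ λ^6e^(−12λ) · λ^4e^(−18.43λ) = λ^10e^(−30.43λ), i.e. Gamma(11, 30.43).
Mode = (a−1)/b = 10/30.43 ≈ 0.3286.

λ̂_MAP = 0.3286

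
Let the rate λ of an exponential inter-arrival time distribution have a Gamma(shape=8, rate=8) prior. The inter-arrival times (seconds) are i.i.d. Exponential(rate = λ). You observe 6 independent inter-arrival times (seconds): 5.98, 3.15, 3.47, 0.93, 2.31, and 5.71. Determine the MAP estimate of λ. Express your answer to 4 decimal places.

λ̂_MAP = 0.4399

The Exponential(rate=λ) likelihood is ∝ λ^n e^(−λΣtᵢ). Here n = 6 and Σtᵢ = 5.98 + 3.15 + 3.47 + 0.93 + 2.31 + 5.71 = 21.55.
Posterior ∝ λ^7e^(−8λ) · λ^6e^(−21.55λ) = λ^13e^(−29.55λ), i.e. Gamma(14, 29.55).
Mode = (a−1)/b = 13/29.55 ≈ 0.4399.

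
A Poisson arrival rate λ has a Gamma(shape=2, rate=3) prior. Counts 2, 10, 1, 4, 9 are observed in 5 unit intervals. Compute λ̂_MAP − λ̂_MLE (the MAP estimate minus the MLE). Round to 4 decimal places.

Σxᵢ = 26. Posterior is Gamma(28, 8); MAP = (28−1)/8 = 27/8 ≈ 3.37500.
MLE = x̄ = 26/5 ≈ 5.20000.
Difference = 27/8 − 26/5 = -73/40 ≈ -1.8250.

MAP − MLE = -1.8250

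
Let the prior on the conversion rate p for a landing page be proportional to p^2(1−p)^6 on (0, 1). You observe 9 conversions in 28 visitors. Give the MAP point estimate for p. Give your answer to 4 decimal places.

The prior density ∝ p^2(1−p)^6 is the kernel of Beta(3, 7).
Data: 9 successes in 28 trials. The binomial likelihood contributes p^9(1−p)^19, so the posterior is Beta(3+9, 7+19) = Beta(12, 26).
For Beta(a, b) with a, b > 1 the mode is (a−1)/(a+b−2) = 11/36 ≈ 0.3056.

p̂_MAP = 0.3056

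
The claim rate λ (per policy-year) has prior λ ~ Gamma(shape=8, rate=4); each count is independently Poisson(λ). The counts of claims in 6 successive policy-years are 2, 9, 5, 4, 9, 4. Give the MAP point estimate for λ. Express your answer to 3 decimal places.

Σxᵢ = 2+9+5+4+9+4 = 33, with n = 6.
Posterior ∝ λ^7e^(−4λ) · λ^33e^(−6λ) = λ^40e^(−10λ), i.e. Gamma(shape=41, rate=10).
The mode of a Gamma(a, b) with a ≥ 1 (shape–rate) is (a−1)/b = 40/10 ≈ 4.000.

λ̂_MAP = 4.000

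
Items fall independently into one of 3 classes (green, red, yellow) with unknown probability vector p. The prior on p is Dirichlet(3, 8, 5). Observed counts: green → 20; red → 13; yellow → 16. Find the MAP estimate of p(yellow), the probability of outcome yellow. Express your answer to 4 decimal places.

The posterior is Dirichlet(αᵢ + nᵢ) = Dirichlet(23, 21, 21).
For a Dirichlet(a₁,…,a_K) with all aᵢ > 1, the mode has j-th component (aⱼ − 1)/(Σaᵢ − K).
Here Σaᵢ = 65 and K = 3, so p(yellow) = (21 − 1)/(65 − 3) = 20/62 ≈ 0.3226.

MAP estimate of p(yellow) = 0.3226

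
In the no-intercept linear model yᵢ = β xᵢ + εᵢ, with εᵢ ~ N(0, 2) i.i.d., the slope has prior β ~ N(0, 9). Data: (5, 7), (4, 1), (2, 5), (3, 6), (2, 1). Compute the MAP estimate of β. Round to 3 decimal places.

log p(β | y) = −Σ(yᵢ − βxᵢ)²/(2·2) − β²/(2·9) + const.
Setting the derivative to zero: Σxᵢ(yᵢ − βxᵢ)/2 − β/9 = 0, so β = Σxᵢyᵢ / (Σxᵢ² + σ²/τ²).
Σxᵢyᵢ = 5·7 + 4·1 + 2·5 + 3·6 + 2·1 = 69; Σxᵢ² = 58; σ²/τ² = 2/9.
β̂_MAP = 69 / (58 + 2/9) = 69/(524/9) = 621/524 ≈ 1.185.

β̂_MAP = 1.185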